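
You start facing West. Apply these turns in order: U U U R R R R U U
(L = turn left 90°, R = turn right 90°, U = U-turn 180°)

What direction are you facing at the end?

Answer: Final heading: East

Derivation:
Start: West
  U (U-turn (180°)) -> East
  U (U-turn (180°)) -> West
  U (U-turn (180°)) -> East
  R (right (90° clockwise)) -> South
  R (right (90° clockwise)) -> West
  R (right (90° clockwise)) -> North
  R (right (90° clockwise)) -> East
  U (U-turn (180°)) -> West
  U (U-turn (180°)) -> East
Final: East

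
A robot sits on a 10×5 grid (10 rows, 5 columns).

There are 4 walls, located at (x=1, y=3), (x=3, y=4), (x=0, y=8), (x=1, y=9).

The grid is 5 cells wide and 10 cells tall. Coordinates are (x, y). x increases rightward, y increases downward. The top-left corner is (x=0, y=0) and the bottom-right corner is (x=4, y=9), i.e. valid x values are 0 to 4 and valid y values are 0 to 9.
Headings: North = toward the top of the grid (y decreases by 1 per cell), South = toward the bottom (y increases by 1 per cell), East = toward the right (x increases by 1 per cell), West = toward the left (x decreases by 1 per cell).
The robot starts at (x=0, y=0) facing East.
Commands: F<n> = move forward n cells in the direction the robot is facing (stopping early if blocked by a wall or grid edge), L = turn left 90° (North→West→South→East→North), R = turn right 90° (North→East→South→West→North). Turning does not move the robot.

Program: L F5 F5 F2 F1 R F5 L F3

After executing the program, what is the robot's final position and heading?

Answer: Final position: (x=4, y=0), facing North

Derivation:
Start: (x=0, y=0), facing East
  L: turn left, now facing North
  F5: move forward 0/5 (blocked), now at (x=0, y=0)
  F5: move forward 0/5 (blocked), now at (x=0, y=0)
  F2: move forward 0/2 (blocked), now at (x=0, y=0)
  F1: move forward 0/1 (blocked), now at (x=0, y=0)
  R: turn right, now facing East
  F5: move forward 4/5 (blocked), now at (x=4, y=0)
  L: turn left, now facing North
  F3: move forward 0/3 (blocked), now at (x=4, y=0)
Final: (x=4, y=0), facing North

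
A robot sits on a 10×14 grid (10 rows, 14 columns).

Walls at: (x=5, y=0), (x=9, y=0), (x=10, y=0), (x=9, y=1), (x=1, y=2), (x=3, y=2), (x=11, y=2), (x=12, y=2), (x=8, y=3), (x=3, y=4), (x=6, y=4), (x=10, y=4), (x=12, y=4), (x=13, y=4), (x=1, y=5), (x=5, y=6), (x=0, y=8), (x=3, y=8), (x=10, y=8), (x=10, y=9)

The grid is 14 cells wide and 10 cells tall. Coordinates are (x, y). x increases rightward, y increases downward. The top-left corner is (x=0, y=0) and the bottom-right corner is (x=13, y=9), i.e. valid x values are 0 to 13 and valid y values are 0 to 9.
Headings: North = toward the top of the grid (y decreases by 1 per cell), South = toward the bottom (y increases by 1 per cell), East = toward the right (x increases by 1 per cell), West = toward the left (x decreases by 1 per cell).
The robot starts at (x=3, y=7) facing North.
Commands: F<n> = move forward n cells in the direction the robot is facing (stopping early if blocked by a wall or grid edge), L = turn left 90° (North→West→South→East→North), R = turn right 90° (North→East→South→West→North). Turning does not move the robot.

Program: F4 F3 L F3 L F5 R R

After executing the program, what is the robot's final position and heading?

Answer: Final position: (x=2, y=9), facing North

Derivation:
Start: (x=3, y=7), facing North
  F4: move forward 2/4 (blocked), now at (x=3, y=5)
  F3: move forward 0/3 (blocked), now at (x=3, y=5)
  L: turn left, now facing West
  F3: move forward 1/3 (blocked), now at (x=2, y=5)
  L: turn left, now facing South
  F5: move forward 4/5 (blocked), now at (x=2, y=9)
  R: turn right, now facing West
  R: turn right, now facing North
Final: (x=2, y=9), facing North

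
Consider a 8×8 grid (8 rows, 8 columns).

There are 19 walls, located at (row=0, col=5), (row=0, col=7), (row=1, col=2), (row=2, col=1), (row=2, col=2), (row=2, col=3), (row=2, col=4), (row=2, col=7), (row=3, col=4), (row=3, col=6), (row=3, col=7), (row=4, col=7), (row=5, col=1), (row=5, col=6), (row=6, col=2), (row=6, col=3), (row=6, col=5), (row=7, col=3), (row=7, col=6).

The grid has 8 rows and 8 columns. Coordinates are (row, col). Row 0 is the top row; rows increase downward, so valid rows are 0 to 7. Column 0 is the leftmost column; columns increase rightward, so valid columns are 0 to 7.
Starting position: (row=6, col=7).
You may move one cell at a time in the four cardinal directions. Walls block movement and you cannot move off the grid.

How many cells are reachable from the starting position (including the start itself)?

BFS flood-fill from (row=6, col=7):
  Distance 0: (row=6, col=7)
  Distance 1: (row=5, col=7), (row=6, col=6), (row=7, col=7)
Total reachable: 4 (grid has 45 open cells total)

Answer: Reachable cells: 4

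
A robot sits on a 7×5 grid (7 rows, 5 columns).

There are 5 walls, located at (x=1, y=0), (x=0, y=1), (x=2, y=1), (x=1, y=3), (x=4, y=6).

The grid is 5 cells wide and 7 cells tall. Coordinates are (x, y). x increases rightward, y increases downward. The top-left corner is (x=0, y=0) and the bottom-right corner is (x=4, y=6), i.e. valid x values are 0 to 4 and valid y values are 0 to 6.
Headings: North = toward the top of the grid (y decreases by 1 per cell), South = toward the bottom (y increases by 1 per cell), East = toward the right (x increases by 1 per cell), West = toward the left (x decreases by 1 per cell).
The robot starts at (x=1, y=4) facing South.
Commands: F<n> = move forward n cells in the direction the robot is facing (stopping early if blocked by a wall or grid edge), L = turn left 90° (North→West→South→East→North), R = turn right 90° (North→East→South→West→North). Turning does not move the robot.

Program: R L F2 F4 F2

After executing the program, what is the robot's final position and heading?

Start: (x=1, y=4), facing South
  R: turn right, now facing West
  L: turn left, now facing South
  F2: move forward 2, now at (x=1, y=6)
  F4: move forward 0/4 (blocked), now at (x=1, y=6)
  F2: move forward 0/2 (blocked), now at (x=1, y=6)
Final: (x=1, y=6), facing South

Answer: Final position: (x=1, y=6), facing South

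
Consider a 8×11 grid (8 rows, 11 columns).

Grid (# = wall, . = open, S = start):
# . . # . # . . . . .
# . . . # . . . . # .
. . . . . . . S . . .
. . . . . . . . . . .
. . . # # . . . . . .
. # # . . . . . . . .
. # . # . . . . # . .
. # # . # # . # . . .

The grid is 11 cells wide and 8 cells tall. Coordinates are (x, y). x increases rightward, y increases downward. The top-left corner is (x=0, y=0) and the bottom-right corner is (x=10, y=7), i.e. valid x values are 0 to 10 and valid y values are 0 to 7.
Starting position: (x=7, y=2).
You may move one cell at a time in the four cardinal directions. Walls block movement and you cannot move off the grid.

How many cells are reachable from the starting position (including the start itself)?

Answer: Reachable cells: 67

Derivation:
BFS flood-fill from (x=7, y=2):
  Distance 0: (x=7, y=2)
  Distance 1: (x=7, y=1), (x=6, y=2), (x=8, y=2), (x=7, y=3)
  Distance 2: (x=7, y=0), (x=6, y=1), (x=8, y=1), (x=5, y=2), (x=9, y=2), (x=6, y=3), (x=8, y=3), (x=7, y=4)
  Distance 3: (x=6, y=0), (x=8, y=0), (x=5, y=1), (x=4, y=2), (x=10, y=2), (x=5, y=3), (x=9, y=3), (x=6, y=4), (x=8, y=4), (x=7, y=5)
  Distance 4: (x=9, y=0), (x=10, y=1), (x=3, y=2), (x=4, y=3), (x=10, y=3), (x=5, y=4), (x=9, y=4), (x=6, y=5), (x=8, y=5), (x=7, y=6)
  Distance 5: (x=10, y=0), (x=3, y=1), (x=2, y=2), (x=3, y=3), (x=10, y=4), (x=5, y=5), (x=9, y=5), (x=6, y=6)
  Distance 6: (x=2, y=1), (x=1, y=2), (x=2, y=3), (x=4, y=5), (x=10, y=5), (x=5, y=6), (x=9, y=6), (x=6, y=7)
  Distance 7: (x=2, y=0), (x=1, y=1), (x=0, y=2), (x=1, y=3), (x=2, y=4), (x=3, y=5), (x=4, y=6), (x=10, y=6), (x=9, y=7)
  Distance 8: (x=1, y=0), (x=0, y=3), (x=1, y=4), (x=8, y=7), (x=10, y=7)
  Distance 9: (x=0, y=4)
  Distance 10: (x=0, y=5)
  Distance 11: (x=0, y=6)
  Distance 12: (x=0, y=7)
Total reachable: 67 (grid has 70 open cells total)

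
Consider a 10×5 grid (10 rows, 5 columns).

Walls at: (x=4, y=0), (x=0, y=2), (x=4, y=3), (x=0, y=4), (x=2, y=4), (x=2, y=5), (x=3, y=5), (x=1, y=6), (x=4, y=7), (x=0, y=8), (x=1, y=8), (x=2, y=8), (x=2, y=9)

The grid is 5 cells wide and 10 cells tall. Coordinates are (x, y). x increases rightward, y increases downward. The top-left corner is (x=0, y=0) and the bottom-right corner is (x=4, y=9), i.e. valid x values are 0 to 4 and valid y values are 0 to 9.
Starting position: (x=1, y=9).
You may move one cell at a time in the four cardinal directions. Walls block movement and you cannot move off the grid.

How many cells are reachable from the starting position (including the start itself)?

BFS flood-fill from (x=1, y=9):
  Distance 0: (x=1, y=9)
  Distance 1: (x=0, y=9)
Total reachable: 2 (grid has 37 open cells total)

Answer: Reachable cells: 2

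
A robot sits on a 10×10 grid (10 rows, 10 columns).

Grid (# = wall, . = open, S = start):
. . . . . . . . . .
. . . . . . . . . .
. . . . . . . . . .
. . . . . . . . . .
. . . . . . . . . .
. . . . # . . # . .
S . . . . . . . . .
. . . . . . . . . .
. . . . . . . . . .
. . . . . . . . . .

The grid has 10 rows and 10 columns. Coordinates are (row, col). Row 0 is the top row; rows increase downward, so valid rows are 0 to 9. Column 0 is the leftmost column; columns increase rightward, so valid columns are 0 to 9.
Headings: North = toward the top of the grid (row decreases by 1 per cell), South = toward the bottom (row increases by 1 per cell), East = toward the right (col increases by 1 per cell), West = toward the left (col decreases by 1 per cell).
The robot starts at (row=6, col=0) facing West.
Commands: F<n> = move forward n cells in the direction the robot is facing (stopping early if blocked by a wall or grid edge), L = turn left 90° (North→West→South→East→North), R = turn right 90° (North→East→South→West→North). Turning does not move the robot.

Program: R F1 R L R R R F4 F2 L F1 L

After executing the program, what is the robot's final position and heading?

Start: (row=6, col=0), facing West
  R: turn right, now facing North
  F1: move forward 1, now at (row=5, col=0)
  R: turn right, now facing East
  L: turn left, now facing North
  R: turn right, now facing East
  R: turn right, now facing South
  R: turn right, now facing West
  F4: move forward 0/4 (blocked), now at (row=5, col=0)
  F2: move forward 0/2 (blocked), now at (row=5, col=0)
  L: turn left, now facing South
  F1: move forward 1, now at (row=6, col=0)
  L: turn left, now facing East
Final: (row=6, col=0), facing East

Answer: Final position: (row=6, col=0), facing East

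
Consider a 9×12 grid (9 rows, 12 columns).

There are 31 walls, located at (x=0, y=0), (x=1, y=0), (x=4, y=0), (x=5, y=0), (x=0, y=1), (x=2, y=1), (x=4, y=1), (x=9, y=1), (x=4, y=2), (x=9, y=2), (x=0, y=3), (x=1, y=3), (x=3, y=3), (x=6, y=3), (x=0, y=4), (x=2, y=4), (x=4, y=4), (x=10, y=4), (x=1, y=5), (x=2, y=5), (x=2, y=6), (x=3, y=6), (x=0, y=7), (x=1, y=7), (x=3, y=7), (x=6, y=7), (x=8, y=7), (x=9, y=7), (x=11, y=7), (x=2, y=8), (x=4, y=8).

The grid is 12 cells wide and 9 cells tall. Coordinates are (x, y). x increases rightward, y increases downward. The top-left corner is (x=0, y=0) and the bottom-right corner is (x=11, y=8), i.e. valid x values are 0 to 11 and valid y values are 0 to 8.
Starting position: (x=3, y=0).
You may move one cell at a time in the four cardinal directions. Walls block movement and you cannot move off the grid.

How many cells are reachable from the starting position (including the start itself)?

Answer: Reachable cells: 9

Derivation:
BFS flood-fill from (x=3, y=0):
  Distance 0: (x=3, y=0)
  Distance 1: (x=2, y=0), (x=3, y=1)
  Distance 2: (x=3, y=2)
  Distance 3: (x=2, y=2)
  Distance 4: (x=1, y=2), (x=2, y=3)
  Distance 5: (x=1, y=1), (x=0, y=2)
Total reachable: 9 (grid has 77 open cells total)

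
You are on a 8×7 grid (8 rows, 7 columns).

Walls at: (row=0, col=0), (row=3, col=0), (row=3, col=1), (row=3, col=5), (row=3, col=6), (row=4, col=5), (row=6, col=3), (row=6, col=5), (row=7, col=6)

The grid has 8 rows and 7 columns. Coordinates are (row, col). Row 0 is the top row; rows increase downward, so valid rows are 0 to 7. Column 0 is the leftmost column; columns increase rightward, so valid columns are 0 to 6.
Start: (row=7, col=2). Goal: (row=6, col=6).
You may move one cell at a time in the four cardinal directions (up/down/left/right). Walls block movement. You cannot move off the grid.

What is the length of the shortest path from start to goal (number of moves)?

BFS from (row=7, col=2) until reaching (row=6, col=6):
  Distance 0: (row=7, col=2)
  Distance 1: (row=6, col=2), (row=7, col=1), (row=7, col=3)
  Distance 2: (row=5, col=2), (row=6, col=1), (row=7, col=0), (row=7, col=4)
  Distance 3: (row=4, col=2), (row=5, col=1), (row=5, col=3), (row=6, col=0), (row=6, col=4), (row=7, col=5)
  Distance 4: (row=3, col=2), (row=4, col=1), (row=4, col=3), (row=5, col=0), (row=5, col=4)
  Distance 5: (row=2, col=2), (row=3, col=3), (row=4, col=0), (row=4, col=4), (row=5, col=5)
  Distance 6: (row=1, col=2), (row=2, col=1), (row=2, col=3), (row=3, col=4), (row=5, col=6)
  Distance 7: (row=0, col=2), (row=1, col=1), (row=1, col=3), (row=2, col=0), (row=2, col=4), (row=4, col=6), (row=6, col=6)  <- goal reached here
One shortest path (7 moves): (row=7, col=2) -> (row=7, col=3) -> (row=7, col=4) -> (row=6, col=4) -> (row=5, col=4) -> (row=5, col=5) -> (row=5, col=6) -> (row=6, col=6)

Answer: Shortest path length: 7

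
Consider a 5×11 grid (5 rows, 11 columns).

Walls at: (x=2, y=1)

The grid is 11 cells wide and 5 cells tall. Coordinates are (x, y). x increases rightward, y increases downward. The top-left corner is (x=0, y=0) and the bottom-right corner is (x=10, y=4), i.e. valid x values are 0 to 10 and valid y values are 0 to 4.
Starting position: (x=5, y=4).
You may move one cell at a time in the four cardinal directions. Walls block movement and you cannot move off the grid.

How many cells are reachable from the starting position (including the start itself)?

Answer: Reachable cells: 54

Derivation:
BFS flood-fill from (x=5, y=4):
  Distance 0: (x=5, y=4)
  Distance 1: (x=5, y=3), (x=4, y=4), (x=6, y=4)
  Distance 2: (x=5, y=2), (x=4, y=3), (x=6, y=3), (x=3, y=4), (x=7, y=4)
  Distance 3: (x=5, y=1), (x=4, y=2), (x=6, y=2), (x=3, y=3), (x=7, y=3), (x=2, y=4), (x=8, y=4)
  Distance 4: (x=5, y=0), (x=4, y=1), (x=6, y=1), (x=3, y=2), (x=7, y=2), (x=2, y=3), (x=8, y=3), (x=1, y=4), (x=9, y=4)
  Distance 5: (x=4, y=0), (x=6, y=0), (x=3, y=1), (x=7, y=1), (x=2, y=2), (x=8, y=2), (x=1, y=3), (x=9, y=3), (x=0, y=4), (x=10, y=4)
  Distance 6: (x=3, y=0), (x=7, y=0), (x=8, y=1), (x=1, y=2), (x=9, y=2), (x=0, y=3), (x=10, y=3)
  Distance 7: (x=2, y=0), (x=8, y=0), (x=1, y=1), (x=9, y=1), (x=0, y=2), (x=10, y=2)
  Distance 8: (x=1, y=0), (x=9, y=0), (x=0, y=1), (x=10, y=1)
  Distance 9: (x=0, y=0), (x=10, y=0)
Total reachable: 54 (grid has 54 open cells total)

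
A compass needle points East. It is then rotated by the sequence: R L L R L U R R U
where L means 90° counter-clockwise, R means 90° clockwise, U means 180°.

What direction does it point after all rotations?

Answer: Final heading: South

Derivation:
Start: East
  R (right (90° clockwise)) -> South
  L (left (90° counter-clockwise)) -> East
  L (left (90° counter-clockwise)) -> North
  R (right (90° clockwise)) -> East
  L (left (90° counter-clockwise)) -> North
  U (U-turn (180°)) -> South
  R (right (90° clockwise)) -> West
  R (right (90° clockwise)) -> North
  U (U-turn (180°)) -> South
Final: South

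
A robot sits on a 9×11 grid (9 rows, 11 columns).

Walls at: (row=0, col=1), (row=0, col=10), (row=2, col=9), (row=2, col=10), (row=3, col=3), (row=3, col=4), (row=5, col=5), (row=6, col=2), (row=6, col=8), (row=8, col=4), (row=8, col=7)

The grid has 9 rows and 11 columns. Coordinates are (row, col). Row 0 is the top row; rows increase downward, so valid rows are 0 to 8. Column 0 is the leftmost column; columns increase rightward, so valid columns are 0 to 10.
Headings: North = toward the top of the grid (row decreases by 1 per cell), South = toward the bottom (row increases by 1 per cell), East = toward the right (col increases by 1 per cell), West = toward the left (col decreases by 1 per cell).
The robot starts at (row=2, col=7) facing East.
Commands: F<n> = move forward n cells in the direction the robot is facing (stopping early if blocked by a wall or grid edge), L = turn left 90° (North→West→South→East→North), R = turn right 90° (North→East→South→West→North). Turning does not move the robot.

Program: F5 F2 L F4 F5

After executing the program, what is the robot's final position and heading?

Start: (row=2, col=7), facing East
  F5: move forward 1/5 (blocked), now at (row=2, col=8)
  F2: move forward 0/2 (blocked), now at (row=2, col=8)
  L: turn left, now facing North
  F4: move forward 2/4 (blocked), now at (row=0, col=8)
  F5: move forward 0/5 (blocked), now at (row=0, col=8)
Final: (row=0, col=8), facing North

Answer: Final position: (row=0, col=8), facing North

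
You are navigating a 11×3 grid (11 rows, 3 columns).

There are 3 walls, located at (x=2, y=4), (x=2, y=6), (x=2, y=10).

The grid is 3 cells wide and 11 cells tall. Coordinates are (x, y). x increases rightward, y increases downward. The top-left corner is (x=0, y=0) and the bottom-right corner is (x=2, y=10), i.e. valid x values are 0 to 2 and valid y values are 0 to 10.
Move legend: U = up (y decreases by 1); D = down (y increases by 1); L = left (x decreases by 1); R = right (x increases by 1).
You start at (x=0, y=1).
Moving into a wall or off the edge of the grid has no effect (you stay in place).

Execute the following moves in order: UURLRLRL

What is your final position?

Start: (x=0, y=1)
  U (up): (x=0, y=1) -> (x=0, y=0)
  U (up): blocked, stay at (x=0, y=0)
  R (right): (x=0, y=0) -> (x=1, y=0)
  L (left): (x=1, y=0) -> (x=0, y=0)
  R (right): (x=0, y=0) -> (x=1, y=0)
  L (left): (x=1, y=0) -> (x=0, y=0)
  R (right): (x=0, y=0) -> (x=1, y=0)
  L (left): (x=1, y=0) -> (x=0, y=0)
Final: (x=0, y=0)

Answer: Final position: (x=0, y=0)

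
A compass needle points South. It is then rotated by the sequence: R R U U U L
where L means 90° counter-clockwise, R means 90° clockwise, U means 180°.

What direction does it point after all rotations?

Answer: Final heading: East

Derivation:
Start: South
  R (right (90° clockwise)) -> West
  R (right (90° clockwise)) -> North
  U (U-turn (180°)) -> South
  U (U-turn (180°)) -> North
  U (U-turn (180°)) -> South
  L (left (90° counter-clockwise)) -> East
Final: East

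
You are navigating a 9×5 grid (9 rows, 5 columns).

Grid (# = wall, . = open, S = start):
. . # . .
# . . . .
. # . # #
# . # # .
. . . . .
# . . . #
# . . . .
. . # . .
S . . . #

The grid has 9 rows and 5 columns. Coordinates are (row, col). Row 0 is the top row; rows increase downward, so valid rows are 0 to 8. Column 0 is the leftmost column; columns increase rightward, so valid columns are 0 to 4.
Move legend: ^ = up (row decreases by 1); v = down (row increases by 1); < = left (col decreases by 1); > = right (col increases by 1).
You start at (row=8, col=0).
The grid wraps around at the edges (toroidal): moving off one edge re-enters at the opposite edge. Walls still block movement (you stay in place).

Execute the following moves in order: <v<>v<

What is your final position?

Start: (row=8, col=0)
  < (left): blocked, stay at (row=8, col=0)
  v (down): (row=8, col=0) -> (row=0, col=0)
  < (left): (row=0, col=0) -> (row=0, col=4)
  > (right): (row=0, col=4) -> (row=0, col=0)
  v (down): blocked, stay at (row=0, col=0)
  < (left): (row=0, col=0) -> (row=0, col=4)
Final: (row=0, col=4)

Answer: Final position: (row=0, col=4)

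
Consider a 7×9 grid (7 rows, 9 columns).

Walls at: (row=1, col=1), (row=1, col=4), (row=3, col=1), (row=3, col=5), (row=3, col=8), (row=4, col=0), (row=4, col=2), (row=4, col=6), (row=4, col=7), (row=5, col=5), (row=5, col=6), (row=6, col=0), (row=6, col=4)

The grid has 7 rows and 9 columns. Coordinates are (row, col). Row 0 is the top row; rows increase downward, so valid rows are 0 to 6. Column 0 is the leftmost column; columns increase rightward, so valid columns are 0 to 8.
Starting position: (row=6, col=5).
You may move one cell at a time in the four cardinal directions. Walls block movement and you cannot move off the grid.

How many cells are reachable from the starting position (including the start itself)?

BFS flood-fill from (row=6, col=5):
  Distance 0: (row=6, col=5)
  Distance 1: (row=6, col=6)
  Distance 2: (row=6, col=7)
  Distance 3: (row=5, col=7), (row=6, col=8)
  Distance 4: (row=5, col=8)
  Distance 5: (row=4, col=8)
Total reachable: 7 (grid has 50 open cells total)

Answer: Reachable cells: 7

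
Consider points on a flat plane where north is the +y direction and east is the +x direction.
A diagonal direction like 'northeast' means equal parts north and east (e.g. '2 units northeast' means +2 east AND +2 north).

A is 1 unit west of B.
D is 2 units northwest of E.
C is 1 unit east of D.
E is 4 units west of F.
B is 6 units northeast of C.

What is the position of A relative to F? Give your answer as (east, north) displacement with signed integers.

Answer: A is at (east=0, north=8) relative to F.

Derivation:
Place F at the origin (east=0, north=0).
  E is 4 units west of F: delta (east=-4, north=+0); E at (east=-4, north=0).
  D is 2 units northwest of E: delta (east=-2, north=+2); D at (east=-6, north=2).
  C is 1 unit east of D: delta (east=+1, north=+0); C at (east=-5, north=2).
  B is 6 units northeast of C: delta (east=+6, north=+6); B at (east=1, north=8).
  A is 1 unit west of B: delta (east=-1, north=+0); A at (east=0, north=8).
Therefore A relative to F: (east=0, north=8).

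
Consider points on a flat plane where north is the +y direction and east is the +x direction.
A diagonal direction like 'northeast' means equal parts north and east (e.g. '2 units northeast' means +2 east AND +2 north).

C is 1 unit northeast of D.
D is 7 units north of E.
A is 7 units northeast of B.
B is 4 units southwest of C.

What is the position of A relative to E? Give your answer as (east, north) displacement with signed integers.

Answer: A is at (east=4, north=11) relative to E.

Derivation:
Place E at the origin (east=0, north=0).
  D is 7 units north of E: delta (east=+0, north=+7); D at (east=0, north=7).
  C is 1 unit northeast of D: delta (east=+1, north=+1); C at (east=1, north=8).
  B is 4 units southwest of C: delta (east=-4, north=-4); B at (east=-3, north=4).
  A is 7 units northeast of B: delta (east=+7, north=+7); A at (east=4, north=11).
Therefore A relative to E: (east=4, north=11).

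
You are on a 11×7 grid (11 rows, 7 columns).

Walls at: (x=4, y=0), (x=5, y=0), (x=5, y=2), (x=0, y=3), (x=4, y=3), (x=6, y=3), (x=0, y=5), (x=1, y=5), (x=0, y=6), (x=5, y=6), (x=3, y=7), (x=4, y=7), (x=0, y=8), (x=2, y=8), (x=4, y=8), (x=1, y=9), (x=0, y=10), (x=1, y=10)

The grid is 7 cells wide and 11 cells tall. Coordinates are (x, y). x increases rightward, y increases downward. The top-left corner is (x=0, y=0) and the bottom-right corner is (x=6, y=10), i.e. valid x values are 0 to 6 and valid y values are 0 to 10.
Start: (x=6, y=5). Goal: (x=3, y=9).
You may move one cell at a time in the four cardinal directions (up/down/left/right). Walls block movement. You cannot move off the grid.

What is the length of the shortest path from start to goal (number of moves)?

Answer: Shortest path length: 7

Derivation:
BFS from (x=6, y=5) until reaching (x=3, y=9):
  Distance 0: (x=6, y=5)
  Distance 1: (x=6, y=4), (x=5, y=5), (x=6, y=6)
  Distance 2: (x=5, y=4), (x=4, y=5), (x=6, y=7)
  Distance 3: (x=5, y=3), (x=4, y=4), (x=3, y=5), (x=4, y=6), (x=5, y=7), (x=6, y=8)
  Distance 4: (x=3, y=4), (x=2, y=5), (x=3, y=6), (x=5, y=8), (x=6, y=9)
  Distance 5: (x=3, y=3), (x=2, y=4), (x=2, y=6), (x=5, y=9), (x=6, y=10)
  Distance 6: (x=3, y=2), (x=2, y=3), (x=1, y=4), (x=1, y=6), (x=2, y=7), (x=4, y=9), (x=5, y=10)
  Distance 7: (x=3, y=1), (x=2, y=2), (x=4, y=2), (x=1, y=3), (x=0, y=4), (x=1, y=7), (x=3, y=9), (x=4, y=10)  <- goal reached here
One shortest path (7 moves): (x=6, y=5) -> (x=6, y=6) -> (x=6, y=7) -> (x=5, y=7) -> (x=5, y=8) -> (x=5, y=9) -> (x=4, y=9) -> (x=3, y=9)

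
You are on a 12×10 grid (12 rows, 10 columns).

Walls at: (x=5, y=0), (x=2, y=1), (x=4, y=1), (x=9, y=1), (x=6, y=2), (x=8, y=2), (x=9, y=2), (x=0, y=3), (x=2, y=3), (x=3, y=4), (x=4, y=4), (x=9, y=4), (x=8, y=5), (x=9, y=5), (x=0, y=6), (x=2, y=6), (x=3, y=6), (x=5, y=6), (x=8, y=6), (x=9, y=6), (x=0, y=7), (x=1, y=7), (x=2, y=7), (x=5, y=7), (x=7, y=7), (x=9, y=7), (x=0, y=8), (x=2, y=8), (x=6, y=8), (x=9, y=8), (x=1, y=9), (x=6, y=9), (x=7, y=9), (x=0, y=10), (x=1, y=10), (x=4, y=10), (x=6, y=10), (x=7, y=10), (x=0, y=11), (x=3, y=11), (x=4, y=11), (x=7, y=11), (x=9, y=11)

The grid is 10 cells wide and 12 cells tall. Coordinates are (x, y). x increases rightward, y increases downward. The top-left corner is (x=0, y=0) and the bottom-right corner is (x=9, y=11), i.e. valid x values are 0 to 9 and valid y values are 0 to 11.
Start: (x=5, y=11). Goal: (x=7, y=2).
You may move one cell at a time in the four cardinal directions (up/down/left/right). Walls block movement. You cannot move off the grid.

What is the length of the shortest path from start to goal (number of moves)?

BFS from (x=5, y=11) until reaching (x=7, y=2):
  Distance 0: (x=5, y=11)
  Distance 1: (x=5, y=10), (x=6, y=11)
  Distance 2: (x=5, y=9)
  Distance 3: (x=5, y=8), (x=4, y=9)
  Distance 4: (x=4, y=8), (x=3, y=9)
  Distance 5: (x=4, y=7), (x=3, y=8), (x=2, y=9), (x=3, y=10)
  Distance 6: (x=4, y=6), (x=3, y=7), (x=2, y=10)
  Distance 7: (x=4, y=5), (x=2, y=11)
  Distance 8: (x=3, y=5), (x=5, y=5), (x=1, y=11)
  Distance 9: (x=5, y=4), (x=2, y=5), (x=6, y=5)
  Distance 10: (x=5, y=3), (x=2, y=4), (x=6, y=4), (x=1, y=5), (x=7, y=5), (x=6, y=6)
  Distance 11: (x=5, y=2), (x=4, y=3), (x=6, y=3), (x=1, y=4), (x=7, y=4), (x=0, y=5), (x=1, y=6), (x=7, y=6), (x=6, y=7)
  Distance 12: (x=5, y=1), (x=4, y=2), (x=1, y=3), (x=3, y=3), (x=7, y=3), (x=0, y=4), (x=8, y=4)
  Distance 13: (x=6, y=1), (x=1, y=2), (x=3, y=2), (x=7, y=2), (x=8, y=3)  <- goal reached here
One shortest path (13 moves): (x=5, y=11) -> (x=5, y=10) -> (x=5, y=9) -> (x=4, y=9) -> (x=4, y=8) -> (x=4, y=7) -> (x=4, y=6) -> (x=4, y=5) -> (x=5, y=5) -> (x=6, y=5) -> (x=7, y=5) -> (x=7, y=4) -> (x=7, y=3) -> (x=7, y=2)

Answer: Shortest path length: 13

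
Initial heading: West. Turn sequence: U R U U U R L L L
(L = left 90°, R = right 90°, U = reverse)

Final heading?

Start: West
  U (U-turn (180°)) -> East
  R (right (90° clockwise)) -> South
  U (U-turn (180°)) -> North
  U (U-turn (180°)) -> South
  U (U-turn (180°)) -> North
  R (right (90° clockwise)) -> East
  L (left (90° counter-clockwise)) -> North
  L (left (90° counter-clockwise)) -> West
  L (left (90° counter-clockwise)) -> South
Final: South

Answer: Final heading: South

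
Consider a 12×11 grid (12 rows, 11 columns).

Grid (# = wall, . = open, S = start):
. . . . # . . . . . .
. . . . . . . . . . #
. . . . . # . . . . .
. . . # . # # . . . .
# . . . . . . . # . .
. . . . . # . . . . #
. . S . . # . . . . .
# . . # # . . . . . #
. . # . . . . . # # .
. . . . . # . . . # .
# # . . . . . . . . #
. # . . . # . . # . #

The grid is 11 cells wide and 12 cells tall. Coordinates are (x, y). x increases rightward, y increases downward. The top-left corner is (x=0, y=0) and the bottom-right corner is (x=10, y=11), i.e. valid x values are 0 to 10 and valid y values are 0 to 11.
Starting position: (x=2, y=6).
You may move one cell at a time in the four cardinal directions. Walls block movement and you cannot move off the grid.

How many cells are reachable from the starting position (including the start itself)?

BFS flood-fill from (x=2, y=6):
  Distance 0: (x=2, y=6)
  Distance 1: (x=2, y=5), (x=1, y=6), (x=3, y=6), (x=2, y=7)
  Distance 2: (x=2, y=4), (x=1, y=5), (x=3, y=5), (x=0, y=6), (x=4, y=6), (x=1, y=7)
  Distance 3: (x=2, y=3), (x=1, y=4), (x=3, y=4), (x=0, y=5), (x=4, y=5), (x=1, y=8)
  Distance 4: (x=2, y=2), (x=1, y=3), (x=4, y=4), (x=0, y=8), (x=1, y=9)
  Distance 5: (x=2, y=1), (x=1, y=2), (x=3, y=2), (x=0, y=3), (x=4, y=3), (x=5, y=4), (x=0, y=9), (x=2, y=9)
  Distance 6: (x=2, y=0), (x=1, y=1), (x=3, y=1), (x=0, y=2), (x=4, y=2), (x=6, y=4), (x=3, y=9), (x=2, y=10)
  Distance 7: (x=1, y=0), (x=3, y=0), (x=0, y=1), (x=4, y=1), (x=7, y=4), (x=6, y=5), (x=3, y=8), (x=4, y=9), (x=3, y=10), (x=2, y=11)
  Distance 8: (x=0, y=0), (x=5, y=1), (x=7, y=3), (x=7, y=5), (x=6, y=6), (x=4, y=8), (x=4, y=10), (x=3, y=11)
  Distance 9: (x=5, y=0), (x=6, y=1), (x=7, y=2), (x=8, y=3), (x=8, y=5), (x=7, y=6), (x=6, y=7), (x=5, y=8), (x=5, y=10), (x=4, y=11)
  Distance 10: (x=6, y=0), (x=7, y=1), (x=6, y=2), (x=8, y=2), (x=9, y=3), (x=9, y=5), (x=8, y=6), (x=5, y=7), (x=7, y=7), (x=6, y=8), (x=6, y=10)
  Distance 11: (x=7, y=0), (x=8, y=1), (x=9, y=2), (x=10, y=3), (x=9, y=4), (x=9, y=6), (x=8, y=7), (x=7, y=8), (x=6, y=9), (x=7, y=10), (x=6, y=11)
  Distance 12: (x=8, y=0), (x=9, y=1), (x=10, y=2), (x=10, y=4), (x=10, y=6), (x=9, y=7), (x=7, y=9), (x=8, y=10), (x=7, y=11)
  Distance 13: (x=9, y=0), (x=8, y=9), (x=9, y=10)
  Distance 14: (x=10, y=0), (x=9, y=11)
Total reachable: 102 (grid has 105 open cells total)

Answer: Reachable cells: 102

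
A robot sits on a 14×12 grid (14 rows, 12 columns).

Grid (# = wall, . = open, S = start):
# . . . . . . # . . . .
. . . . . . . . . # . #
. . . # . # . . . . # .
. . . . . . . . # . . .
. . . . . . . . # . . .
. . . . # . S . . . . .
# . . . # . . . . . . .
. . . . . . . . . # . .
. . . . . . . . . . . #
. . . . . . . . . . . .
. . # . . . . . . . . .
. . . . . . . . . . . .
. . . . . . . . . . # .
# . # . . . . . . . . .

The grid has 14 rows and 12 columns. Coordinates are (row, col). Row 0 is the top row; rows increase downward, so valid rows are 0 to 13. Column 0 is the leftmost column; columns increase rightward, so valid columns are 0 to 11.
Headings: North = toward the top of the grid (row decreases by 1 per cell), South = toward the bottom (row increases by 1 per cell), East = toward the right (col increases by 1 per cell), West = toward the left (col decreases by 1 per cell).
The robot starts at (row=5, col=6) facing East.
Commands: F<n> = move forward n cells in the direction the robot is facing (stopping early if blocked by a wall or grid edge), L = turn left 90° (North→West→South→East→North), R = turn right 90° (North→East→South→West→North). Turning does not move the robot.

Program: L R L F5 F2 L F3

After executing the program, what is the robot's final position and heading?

Answer: Final position: (row=0, col=3), facing West

Derivation:
Start: (row=5, col=6), facing East
  L: turn left, now facing North
  R: turn right, now facing East
  L: turn left, now facing North
  F5: move forward 5, now at (row=0, col=6)
  F2: move forward 0/2 (blocked), now at (row=0, col=6)
  L: turn left, now facing West
  F3: move forward 3, now at (row=0, col=3)
Final: (row=0, col=3), facing West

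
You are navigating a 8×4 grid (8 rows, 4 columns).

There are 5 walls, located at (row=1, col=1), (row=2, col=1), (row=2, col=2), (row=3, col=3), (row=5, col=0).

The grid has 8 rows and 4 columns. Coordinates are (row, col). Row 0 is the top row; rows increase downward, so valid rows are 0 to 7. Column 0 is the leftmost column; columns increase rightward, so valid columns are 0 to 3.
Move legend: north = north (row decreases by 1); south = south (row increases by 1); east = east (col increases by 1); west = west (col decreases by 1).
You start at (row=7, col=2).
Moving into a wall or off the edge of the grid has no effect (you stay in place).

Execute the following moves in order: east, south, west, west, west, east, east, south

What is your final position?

Start: (row=7, col=2)
  east (east): (row=7, col=2) -> (row=7, col=3)
  south (south): blocked, stay at (row=7, col=3)
  west (west): (row=7, col=3) -> (row=7, col=2)
  west (west): (row=7, col=2) -> (row=7, col=1)
  west (west): (row=7, col=1) -> (row=7, col=0)
  east (east): (row=7, col=0) -> (row=7, col=1)
  east (east): (row=7, col=1) -> (row=7, col=2)
  south (south): blocked, stay at (row=7, col=2)
Final: (row=7, col=2)

Answer: Final position: (row=7, col=2)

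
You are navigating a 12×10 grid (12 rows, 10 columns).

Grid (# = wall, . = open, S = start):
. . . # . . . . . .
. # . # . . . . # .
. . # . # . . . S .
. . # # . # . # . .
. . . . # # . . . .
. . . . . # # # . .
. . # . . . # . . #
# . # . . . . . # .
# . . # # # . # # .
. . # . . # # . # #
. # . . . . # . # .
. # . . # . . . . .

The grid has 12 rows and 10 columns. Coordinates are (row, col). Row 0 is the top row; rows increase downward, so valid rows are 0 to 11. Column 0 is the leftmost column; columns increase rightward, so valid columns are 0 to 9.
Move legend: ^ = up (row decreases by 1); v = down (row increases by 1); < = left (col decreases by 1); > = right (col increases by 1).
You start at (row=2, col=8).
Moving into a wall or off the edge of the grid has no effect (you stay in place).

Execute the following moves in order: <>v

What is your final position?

Start: (row=2, col=8)
  < (left): (row=2, col=8) -> (row=2, col=7)
  > (right): (row=2, col=7) -> (row=2, col=8)
  v (down): (row=2, col=8) -> (row=3, col=8)
Final: (row=3, col=8)

Answer: Final position: (row=3, col=8)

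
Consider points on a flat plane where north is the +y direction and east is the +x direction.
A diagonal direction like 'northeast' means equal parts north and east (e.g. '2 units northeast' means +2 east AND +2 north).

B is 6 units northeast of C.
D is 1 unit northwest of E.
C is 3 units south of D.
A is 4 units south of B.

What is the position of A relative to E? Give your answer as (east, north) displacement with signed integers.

Answer: A is at (east=5, north=0) relative to E.

Derivation:
Place E at the origin (east=0, north=0).
  D is 1 unit northwest of E: delta (east=-1, north=+1); D at (east=-1, north=1).
  C is 3 units south of D: delta (east=+0, north=-3); C at (east=-1, north=-2).
  B is 6 units northeast of C: delta (east=+6, north=+6); B at (east=5, north=4).
  A is 4 units south of B: delta (east=+0, north=-4); A at (east=5, north=0).
Therefore A relative to E: (east=5, north=0).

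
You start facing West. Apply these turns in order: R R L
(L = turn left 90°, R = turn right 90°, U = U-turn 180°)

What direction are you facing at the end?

Start: West
  R (right (90° clockwise)) -> North
  R (right (90° clockwise)) -> East
  L (left (90° counter-clockwise)) -> North
Final: North

Answer: Final heading: North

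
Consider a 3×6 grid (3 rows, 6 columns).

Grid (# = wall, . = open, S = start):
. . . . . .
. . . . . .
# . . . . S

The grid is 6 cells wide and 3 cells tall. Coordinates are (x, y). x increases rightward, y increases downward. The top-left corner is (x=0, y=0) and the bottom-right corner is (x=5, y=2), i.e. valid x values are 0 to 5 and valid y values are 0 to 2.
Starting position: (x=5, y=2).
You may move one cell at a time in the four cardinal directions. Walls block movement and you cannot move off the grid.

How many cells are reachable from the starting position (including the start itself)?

Answer: Reachable cells: 17

Derivation:
BFS flood-fill from (x=5, y=2):
  Distance 0: (x=5, y=2)
  Distance 1: (x=5, y=1), (x=4, y=2)
  Distance 2: (x=5, y=0), (x=4, y=1), (x=3, y=2)
  Distance 3: (x=4, y=0), (x=3, y=1), (x=2, y=2)
  Distance 4: (x=3, y=0), (x=2, y=1), (x=1, y=2)
  Distance 5: (x=2, y=0), (x=1, y=1)
  Distance 6: (x=1, y=0), (x=0, y=1)
  Distance 7: (x=0, y=0)
Total reachable: 17 (grid has 17 open cells total)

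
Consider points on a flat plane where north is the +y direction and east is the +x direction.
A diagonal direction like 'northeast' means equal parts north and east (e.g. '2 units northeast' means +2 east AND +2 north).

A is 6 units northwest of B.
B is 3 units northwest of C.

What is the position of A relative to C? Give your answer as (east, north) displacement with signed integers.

Answer: A is at (east=-9, north=9) relative to C.

Derivation:
Place C at the origin (east=0, north=0).
  B is 3 units northwest of C: delta (east=-3, north=+3); B at (east=-3, north=3).
  A is 6 units northwest of B: delta (east=-6, north=+6); A at (east=-9, north=9).
Therefore A relative to C: (east=-9, north=9).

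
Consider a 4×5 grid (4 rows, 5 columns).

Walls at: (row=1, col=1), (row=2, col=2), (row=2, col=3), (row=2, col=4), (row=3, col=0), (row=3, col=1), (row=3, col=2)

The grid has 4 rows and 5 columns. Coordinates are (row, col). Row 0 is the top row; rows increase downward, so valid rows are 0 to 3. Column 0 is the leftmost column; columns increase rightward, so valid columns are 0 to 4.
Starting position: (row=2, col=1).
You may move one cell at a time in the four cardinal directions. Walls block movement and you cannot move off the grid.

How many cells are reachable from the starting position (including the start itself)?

Answer: Reachable cells: 11

Derivation:
BFS flood-fill from (row=2, col=1):
  Distance 0: (row=2, col=1)
  Distance 1: (row=2, col=0)
  Distance 2: (row=1, col=0)
  Distance 3: (row=0, col=0)
  Distance 4: (row=0, col=1)
  Distance 5: (row=0, col=2)
  Distance 6: (row=0, col=3), (row=1, col=2)
  Distance 7: (row=0, col=4), (row=1, col=3)
  Distance 8: (row=1, col=4)
Total reachable: 11 (grid has 13 open cells total)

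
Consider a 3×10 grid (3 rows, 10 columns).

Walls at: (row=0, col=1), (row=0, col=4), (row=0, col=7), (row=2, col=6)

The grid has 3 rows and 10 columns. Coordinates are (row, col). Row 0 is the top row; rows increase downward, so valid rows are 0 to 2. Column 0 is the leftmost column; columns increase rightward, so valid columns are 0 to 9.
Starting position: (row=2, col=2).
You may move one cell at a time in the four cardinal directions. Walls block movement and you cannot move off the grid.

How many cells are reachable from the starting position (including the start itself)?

Answer: Reachable cells: 26

Derivation:
BFS flood-fill from (row=2, col=2):
  Distance 0: (row=2, col=2)
  Distance 1: (row=1, col=2), (row=2, col=1), (row=2, col=3)
  Distance 2: (row=0, col=2), (row=1, col=1), (row=1, col=3), (row=2, col=0), (row=2, col=4)
  Distance 3: (row=0, col=3), (row=1, col=0), (row=1, col=4), (row=2, col=5)
  Distance 4: (row=0, col=0), (row=1, col=5)
  Distance 5: (row=0, col=5), (row=1, col=6)
  Distance 6: (row=0, col=6), (row=1, col=7)
  Distance 7: (row=1, col=8), (row=2, col=7)
  Distance 8: (row=0, col=8), (row=1, col=9), (row=2, col=8)
  Distance 9: (row=0, col=9), (row=2, col=9)
Total reachable: 26 (grid has 26 open cells total)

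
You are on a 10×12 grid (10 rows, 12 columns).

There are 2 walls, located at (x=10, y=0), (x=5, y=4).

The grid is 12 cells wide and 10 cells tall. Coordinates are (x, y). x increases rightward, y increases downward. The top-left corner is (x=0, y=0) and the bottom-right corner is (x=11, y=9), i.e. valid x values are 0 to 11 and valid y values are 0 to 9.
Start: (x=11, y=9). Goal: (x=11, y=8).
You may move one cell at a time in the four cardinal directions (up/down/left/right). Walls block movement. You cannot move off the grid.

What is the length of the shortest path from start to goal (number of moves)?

Answer: Shortest path length: 1

Derivation:
BFS from (x=11, y=9) until reaching (x=11, y=8):
  Distance 0: (x=11, y=9)
  Distance 1: (x=11, y=8), (x=10, y=9)  <- goal reached here
One shortest path (1 moves): (x=11, y=9) -> (x=11, y=8)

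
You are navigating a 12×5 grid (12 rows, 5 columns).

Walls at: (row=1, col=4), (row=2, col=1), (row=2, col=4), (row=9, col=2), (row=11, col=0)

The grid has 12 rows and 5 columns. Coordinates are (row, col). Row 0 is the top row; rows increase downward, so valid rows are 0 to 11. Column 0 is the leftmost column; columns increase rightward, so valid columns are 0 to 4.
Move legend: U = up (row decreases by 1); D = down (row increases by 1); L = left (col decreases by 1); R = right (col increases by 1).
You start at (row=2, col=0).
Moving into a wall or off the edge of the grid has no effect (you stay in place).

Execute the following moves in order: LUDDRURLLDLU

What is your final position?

Start: (row=2, col=0)
  L (left): blocked, stay at (row=2, col=0)
  U (up): (row=2, col=0) -> (row=1, col=0)
  D (down): (row=1, col=0) -> (row=2, col=0)
  D (down): (row=2, col=0) -> (row=3, col=0)
  R (right): (row=3, col=0) -> (row=3, col=1)
  U (up): blocked, stay at (row=3, col=1)
  R (right): (row=3, col=1) -> (row=3, col=2)
  L (left): (row=3, col=2) -> (row=3, col=1)
  L (left): (row=3, col=1) -> (row=3, col=0)
  D (down): (row=3, col=0) -> (row=4, col=0)
  L (left): blocked, stay at (row=4, col=0)
  U (up): (row=4, col=0) -> (row=3, col=0)
Final: (row=3, col=0)

Answer: Final position: (row=3, col=0)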